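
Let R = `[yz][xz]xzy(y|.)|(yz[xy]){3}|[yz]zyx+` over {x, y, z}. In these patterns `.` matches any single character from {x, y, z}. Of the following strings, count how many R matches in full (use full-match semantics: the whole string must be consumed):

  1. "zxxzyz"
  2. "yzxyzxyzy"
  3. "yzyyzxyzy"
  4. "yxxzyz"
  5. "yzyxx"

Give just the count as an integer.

5

1 → match
2 → match
3 → match
4 → match
5 → match
Total matched: 5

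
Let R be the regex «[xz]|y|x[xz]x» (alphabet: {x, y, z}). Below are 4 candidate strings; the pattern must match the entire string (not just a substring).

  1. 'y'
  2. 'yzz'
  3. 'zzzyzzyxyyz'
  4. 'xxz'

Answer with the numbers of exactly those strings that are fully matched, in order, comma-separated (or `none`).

1 → match
2 → no match
3 → no match
4 → no match

1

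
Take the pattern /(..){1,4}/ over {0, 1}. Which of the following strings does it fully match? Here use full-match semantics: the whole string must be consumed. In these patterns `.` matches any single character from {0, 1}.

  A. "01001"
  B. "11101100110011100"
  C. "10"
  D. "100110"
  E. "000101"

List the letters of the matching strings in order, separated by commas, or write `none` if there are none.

A → no match
B → no match
C → match
D → match
E → match

C, D, E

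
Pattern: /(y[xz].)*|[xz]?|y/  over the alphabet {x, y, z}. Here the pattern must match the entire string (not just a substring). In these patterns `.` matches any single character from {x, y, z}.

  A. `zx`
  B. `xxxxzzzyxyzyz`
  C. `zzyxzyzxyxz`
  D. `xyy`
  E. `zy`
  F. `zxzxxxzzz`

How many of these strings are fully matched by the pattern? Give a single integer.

A → no match
B → no match
C → no match
D → no match
E → no match
F → no match
Total matched: 0

0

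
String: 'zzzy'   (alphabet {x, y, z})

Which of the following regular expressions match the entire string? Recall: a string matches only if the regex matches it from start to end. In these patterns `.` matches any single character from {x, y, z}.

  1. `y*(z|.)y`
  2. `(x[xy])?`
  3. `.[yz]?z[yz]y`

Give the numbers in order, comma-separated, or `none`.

3

1 → no match
2 → no match
3 → match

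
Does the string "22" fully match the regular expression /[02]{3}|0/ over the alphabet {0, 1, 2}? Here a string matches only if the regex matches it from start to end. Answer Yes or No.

No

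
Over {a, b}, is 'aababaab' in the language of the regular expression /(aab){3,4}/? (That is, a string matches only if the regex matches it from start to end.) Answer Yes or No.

No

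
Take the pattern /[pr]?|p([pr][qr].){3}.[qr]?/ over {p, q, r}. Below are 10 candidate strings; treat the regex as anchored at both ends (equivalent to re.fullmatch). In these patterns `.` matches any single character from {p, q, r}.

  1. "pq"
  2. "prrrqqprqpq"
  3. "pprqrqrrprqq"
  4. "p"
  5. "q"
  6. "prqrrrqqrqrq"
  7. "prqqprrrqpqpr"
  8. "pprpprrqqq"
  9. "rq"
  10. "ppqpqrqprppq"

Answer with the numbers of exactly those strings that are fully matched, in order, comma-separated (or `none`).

4

1 → no match
2 → no match
3 → no match
4 → match
5 → no match
6 → no match
7 → no match
8 → no match
9 → no match
10 → no match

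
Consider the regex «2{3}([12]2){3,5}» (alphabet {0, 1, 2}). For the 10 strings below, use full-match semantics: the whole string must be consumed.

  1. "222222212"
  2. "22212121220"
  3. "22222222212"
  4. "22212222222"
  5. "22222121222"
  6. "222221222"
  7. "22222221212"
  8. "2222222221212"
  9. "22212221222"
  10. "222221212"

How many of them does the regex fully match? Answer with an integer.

1 → match
2 → no match — must end with "2"
3 → match
4 → match
5 → match
6 → match
7 → match
8 → match
9 → match
10 → match
Total matched: 9

9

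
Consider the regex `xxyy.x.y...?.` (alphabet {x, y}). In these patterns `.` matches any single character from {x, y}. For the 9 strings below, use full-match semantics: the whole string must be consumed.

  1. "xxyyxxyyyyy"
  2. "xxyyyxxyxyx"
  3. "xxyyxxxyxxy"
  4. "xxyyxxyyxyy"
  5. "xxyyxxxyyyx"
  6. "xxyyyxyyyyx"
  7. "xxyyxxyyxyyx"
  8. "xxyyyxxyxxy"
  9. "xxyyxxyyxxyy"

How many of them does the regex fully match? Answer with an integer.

1 → match
2 → match
3 → match
4 → match
5 → match
6 → match
7 → match
8 → match
9 → match
Total matched: 9

9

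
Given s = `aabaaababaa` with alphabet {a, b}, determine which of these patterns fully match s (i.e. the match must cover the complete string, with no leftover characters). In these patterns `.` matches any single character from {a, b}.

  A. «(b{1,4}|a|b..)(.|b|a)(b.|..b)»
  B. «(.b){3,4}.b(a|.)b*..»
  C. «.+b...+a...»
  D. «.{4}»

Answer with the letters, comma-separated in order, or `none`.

C

A → no match
B → no match
C → match
D → no match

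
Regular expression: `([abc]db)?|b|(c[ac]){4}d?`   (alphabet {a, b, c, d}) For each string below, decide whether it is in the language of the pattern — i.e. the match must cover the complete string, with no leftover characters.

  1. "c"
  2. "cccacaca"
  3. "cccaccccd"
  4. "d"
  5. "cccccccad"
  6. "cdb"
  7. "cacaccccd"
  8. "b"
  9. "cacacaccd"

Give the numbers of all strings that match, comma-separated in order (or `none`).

1 → no match
2 → match
3 → match
4 → no match
5 → match
6 → match
7 → match
8 → match
9 → match

2, 3, 5, 6, 7, 8, 9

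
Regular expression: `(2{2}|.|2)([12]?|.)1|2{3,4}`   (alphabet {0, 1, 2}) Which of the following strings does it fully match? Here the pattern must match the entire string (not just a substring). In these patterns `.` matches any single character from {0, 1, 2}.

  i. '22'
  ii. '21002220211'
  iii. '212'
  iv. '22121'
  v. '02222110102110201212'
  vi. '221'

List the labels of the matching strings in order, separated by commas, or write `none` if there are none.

i → no match
ii → no match
iii → no match
iv → no match
v → no match
vi → match

vi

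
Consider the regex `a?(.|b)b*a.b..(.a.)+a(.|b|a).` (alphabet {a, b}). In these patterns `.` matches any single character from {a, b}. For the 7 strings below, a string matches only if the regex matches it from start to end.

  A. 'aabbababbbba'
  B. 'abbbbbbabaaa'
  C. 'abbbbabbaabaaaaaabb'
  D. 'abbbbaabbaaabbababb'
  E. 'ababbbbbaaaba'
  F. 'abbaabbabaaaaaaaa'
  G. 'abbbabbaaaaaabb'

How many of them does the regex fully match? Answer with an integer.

A. 'aabbababbbba' → no match
B. 'abbbbbbabaaa' → no match
C → match
D → match
E → match
F → match
G → match
Total matched: 5

5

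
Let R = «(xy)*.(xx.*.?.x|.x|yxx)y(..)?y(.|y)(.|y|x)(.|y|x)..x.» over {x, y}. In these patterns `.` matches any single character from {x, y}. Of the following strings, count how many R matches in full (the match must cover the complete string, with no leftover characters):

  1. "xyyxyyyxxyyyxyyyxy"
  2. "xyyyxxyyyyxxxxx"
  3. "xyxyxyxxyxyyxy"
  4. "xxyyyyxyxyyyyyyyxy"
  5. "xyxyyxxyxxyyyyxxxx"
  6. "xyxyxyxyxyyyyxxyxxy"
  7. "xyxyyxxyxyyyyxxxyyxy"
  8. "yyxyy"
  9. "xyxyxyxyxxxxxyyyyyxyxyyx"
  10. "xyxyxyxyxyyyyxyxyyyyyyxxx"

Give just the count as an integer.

1 → no match
2 → match
3 → no match
4 → no match
5 → match
6 → no match
7 → match
8 → no match
9 → no match
10 → no match
Total matched: 3

3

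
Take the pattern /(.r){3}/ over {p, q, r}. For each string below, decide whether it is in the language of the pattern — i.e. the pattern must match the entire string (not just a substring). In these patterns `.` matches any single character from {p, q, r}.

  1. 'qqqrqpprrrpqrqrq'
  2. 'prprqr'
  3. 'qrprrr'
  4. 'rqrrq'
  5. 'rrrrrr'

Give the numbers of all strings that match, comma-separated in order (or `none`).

2, 3, 5

1 → no match — must end with 'r'
2 → match
3 → match
4 → no match — must end with 'r'
5 → match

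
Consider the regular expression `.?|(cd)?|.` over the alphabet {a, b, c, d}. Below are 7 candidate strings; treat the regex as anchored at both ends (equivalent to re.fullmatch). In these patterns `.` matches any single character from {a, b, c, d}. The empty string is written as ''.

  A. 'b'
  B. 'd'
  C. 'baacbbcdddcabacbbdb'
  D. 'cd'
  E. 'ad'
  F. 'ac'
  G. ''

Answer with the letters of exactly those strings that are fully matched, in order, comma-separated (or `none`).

A. 'b' → match
B. 'd' → match
C → no match
D. 'cd' → match
E. 'ad' → no match
F. 'ac' → no match
G. '' → match

A, B, D, G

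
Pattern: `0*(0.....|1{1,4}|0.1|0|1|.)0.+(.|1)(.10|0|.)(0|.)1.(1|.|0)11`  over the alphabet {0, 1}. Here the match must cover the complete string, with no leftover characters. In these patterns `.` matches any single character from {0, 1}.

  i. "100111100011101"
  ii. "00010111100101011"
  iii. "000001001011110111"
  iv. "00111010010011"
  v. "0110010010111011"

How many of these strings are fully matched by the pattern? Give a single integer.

i → no match — must end with "11"
ii → no match
iii → match
iv → match
v → match
Total matched: 3

3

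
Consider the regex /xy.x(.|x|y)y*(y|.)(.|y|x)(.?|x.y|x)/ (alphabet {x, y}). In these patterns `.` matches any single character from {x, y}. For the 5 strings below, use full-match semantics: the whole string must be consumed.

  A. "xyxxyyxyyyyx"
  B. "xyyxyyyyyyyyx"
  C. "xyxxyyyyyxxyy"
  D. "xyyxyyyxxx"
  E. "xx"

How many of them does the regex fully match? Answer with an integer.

3

A → no match
B → match
C → match
D → match
E → no match — must start with "xy"
Total matched: 3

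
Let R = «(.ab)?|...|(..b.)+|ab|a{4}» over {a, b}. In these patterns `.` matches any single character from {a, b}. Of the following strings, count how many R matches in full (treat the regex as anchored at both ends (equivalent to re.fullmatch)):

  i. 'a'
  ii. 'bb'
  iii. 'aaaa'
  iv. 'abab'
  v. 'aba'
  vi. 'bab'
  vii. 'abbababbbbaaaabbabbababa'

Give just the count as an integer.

i. 'a' → no match
ii. 'bb' → no match
iii. 'aaaa' → match
iv. 'abab' → no match
v. 'aba' → match
vi. 'bab' → match
vii → no match
Total matched: 3

3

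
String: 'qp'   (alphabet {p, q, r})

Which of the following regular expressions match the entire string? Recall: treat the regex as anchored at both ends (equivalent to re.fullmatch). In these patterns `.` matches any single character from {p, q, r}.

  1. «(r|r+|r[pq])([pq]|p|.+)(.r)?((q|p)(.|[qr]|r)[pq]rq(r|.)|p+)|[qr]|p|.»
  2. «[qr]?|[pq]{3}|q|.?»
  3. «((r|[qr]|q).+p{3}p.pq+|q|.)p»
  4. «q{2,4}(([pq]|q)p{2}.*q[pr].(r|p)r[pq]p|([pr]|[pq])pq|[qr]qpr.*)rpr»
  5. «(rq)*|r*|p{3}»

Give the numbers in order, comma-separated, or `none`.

3

1 → no match
2 → no match
3 → match
4 → no match — must end with 'rpr'
5 → no match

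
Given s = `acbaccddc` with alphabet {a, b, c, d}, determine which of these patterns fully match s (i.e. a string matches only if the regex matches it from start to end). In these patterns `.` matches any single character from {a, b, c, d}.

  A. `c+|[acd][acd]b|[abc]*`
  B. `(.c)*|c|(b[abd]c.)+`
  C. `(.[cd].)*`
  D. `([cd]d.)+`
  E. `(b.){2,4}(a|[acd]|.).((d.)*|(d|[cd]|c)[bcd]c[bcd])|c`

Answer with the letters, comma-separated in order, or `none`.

A → no match
B → no match
C → match
D → no match
E → no match

C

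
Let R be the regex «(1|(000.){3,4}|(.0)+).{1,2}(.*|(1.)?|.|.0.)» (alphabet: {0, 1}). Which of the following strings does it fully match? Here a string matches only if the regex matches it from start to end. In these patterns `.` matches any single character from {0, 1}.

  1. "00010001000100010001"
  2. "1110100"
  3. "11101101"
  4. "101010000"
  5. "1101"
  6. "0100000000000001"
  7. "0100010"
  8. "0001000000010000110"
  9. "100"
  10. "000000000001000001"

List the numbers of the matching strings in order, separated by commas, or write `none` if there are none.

1 → match
2 → match
3 → match
4 → match
5 → match
6 → no match
7 → no match
8 → match
9 → match
10 → match

1, 2, 3, 4, 5, 8, 9, 10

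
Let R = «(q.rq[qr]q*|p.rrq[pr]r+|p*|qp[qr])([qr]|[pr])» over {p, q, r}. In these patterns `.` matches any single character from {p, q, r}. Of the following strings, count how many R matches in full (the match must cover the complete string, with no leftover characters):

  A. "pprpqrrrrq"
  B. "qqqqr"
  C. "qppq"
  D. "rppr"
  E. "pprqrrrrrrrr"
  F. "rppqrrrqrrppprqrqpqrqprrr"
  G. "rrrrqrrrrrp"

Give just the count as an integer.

0

A → no match
B → no match
C → no match
D → no match
E → no match
F → no match
G → no match
Total matched: 0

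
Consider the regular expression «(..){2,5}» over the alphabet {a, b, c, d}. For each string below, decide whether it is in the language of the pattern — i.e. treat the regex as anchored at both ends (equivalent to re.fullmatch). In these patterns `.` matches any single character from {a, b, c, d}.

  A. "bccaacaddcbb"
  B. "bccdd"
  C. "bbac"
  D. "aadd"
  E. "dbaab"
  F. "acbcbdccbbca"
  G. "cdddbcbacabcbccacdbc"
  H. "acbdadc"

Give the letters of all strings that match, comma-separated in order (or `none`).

A → no match
B → no match
C → match
D → match
E → no match
F → no match
G → no match
H → no match

C, D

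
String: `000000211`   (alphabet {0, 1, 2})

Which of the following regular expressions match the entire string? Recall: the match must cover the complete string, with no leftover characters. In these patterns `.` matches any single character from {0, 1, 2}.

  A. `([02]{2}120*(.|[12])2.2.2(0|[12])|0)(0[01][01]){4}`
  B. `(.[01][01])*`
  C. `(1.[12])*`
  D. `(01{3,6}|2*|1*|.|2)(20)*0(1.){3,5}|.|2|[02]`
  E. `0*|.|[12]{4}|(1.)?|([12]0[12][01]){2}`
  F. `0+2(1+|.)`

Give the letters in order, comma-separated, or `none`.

A → no match
B → match
C → no match
D → no match
E → no match
F → match

B, F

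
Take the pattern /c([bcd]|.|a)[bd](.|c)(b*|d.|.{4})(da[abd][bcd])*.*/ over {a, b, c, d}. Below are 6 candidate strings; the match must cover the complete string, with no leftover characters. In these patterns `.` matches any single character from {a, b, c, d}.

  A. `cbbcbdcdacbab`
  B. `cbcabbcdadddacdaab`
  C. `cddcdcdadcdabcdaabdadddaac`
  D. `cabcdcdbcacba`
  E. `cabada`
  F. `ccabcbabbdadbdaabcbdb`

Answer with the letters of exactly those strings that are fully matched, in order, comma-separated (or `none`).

A, C, D, E

A → match
B → no match
C → match
D → match
E → match
F → no match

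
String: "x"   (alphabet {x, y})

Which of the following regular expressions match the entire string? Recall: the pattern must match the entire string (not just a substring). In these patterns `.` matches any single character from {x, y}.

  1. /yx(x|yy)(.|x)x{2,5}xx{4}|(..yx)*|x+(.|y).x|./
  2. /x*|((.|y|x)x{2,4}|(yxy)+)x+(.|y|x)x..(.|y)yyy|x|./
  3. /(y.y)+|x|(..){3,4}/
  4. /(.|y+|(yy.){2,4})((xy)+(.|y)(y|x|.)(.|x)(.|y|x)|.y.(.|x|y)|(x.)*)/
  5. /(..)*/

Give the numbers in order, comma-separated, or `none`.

1, 2, 3, 4

1 → match
2 → match
3 → match
4 → match
5 → no match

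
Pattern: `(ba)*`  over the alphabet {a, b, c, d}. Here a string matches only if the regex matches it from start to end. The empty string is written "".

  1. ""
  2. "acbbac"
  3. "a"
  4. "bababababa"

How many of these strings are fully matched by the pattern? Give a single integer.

1 → match
2 → no match
3 → no match
4 → match
Total matched: 2

2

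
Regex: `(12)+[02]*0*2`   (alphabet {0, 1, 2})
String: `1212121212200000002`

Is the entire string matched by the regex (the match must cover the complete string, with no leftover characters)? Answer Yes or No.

Yes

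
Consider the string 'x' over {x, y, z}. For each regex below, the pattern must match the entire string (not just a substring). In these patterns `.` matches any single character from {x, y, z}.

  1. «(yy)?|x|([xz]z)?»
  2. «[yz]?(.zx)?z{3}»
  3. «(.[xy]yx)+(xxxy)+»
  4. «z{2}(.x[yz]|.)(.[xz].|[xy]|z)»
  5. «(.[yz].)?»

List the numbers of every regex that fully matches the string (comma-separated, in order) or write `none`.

1

1 → match
2 → no match — must end with 'z'
3 → no match — must end with 'xxxy'
4 → no match — must start with 'z'
5 → no match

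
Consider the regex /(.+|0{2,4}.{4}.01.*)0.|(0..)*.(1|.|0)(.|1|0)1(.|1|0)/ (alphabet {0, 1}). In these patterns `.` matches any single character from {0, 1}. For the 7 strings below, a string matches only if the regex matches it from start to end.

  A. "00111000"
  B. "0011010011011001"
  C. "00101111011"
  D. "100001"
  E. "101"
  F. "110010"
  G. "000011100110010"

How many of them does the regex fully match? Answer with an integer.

5

A → match
B → match
C → match
D → match
E → match
F → no match
G → no match
Total matched: 5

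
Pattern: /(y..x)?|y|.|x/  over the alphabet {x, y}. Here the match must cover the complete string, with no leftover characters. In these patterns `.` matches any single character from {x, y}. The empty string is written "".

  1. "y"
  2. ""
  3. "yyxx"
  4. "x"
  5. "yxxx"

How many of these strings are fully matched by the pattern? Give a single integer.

1 → match
2 → match
3 → match
4 → match
5 → match
Total matched: 5

5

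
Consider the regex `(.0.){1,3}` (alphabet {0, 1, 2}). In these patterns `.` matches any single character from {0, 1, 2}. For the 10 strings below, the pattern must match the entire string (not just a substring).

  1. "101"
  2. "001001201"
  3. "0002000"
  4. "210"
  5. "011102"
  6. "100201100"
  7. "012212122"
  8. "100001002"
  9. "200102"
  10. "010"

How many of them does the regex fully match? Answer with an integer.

1 → match
2 → match
3 → no match
4 → no match
5 → no match
6 → match
7 → no match
8 → match
9 → match
10 → no match
Total matched: 5

5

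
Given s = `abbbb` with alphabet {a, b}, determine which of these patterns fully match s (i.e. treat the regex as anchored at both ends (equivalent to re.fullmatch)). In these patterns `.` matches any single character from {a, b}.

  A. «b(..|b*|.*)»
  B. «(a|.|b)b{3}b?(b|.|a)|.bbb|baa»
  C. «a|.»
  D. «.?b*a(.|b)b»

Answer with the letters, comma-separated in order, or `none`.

A → no match — must start with `b`
B → match
C → no match
D → no match

B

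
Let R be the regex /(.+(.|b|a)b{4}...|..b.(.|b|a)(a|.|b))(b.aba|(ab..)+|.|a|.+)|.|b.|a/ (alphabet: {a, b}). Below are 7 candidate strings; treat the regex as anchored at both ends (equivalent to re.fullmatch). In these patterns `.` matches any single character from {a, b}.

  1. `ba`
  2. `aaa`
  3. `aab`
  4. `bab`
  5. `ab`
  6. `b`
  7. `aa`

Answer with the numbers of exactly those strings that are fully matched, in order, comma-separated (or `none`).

1 → match
2 → no match
3 → no match
4 → no match
5 → no match
6 → match
7 → no match

1, 6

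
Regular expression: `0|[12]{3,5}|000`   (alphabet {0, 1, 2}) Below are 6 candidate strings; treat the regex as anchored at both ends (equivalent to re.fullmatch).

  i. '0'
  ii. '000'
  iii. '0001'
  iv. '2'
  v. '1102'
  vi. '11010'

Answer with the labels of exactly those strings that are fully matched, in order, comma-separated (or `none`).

i, ii

i → match
ii → match
iii → no match
iv → no match
v → no match
vi → no match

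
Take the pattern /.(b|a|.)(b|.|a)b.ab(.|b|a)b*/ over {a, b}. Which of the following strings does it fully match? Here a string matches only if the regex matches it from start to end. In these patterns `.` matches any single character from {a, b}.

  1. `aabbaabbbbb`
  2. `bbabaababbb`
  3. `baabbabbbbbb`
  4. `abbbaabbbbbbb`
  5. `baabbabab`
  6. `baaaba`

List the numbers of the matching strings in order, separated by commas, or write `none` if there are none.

1 → match
2 → match
3 → match
4 → match
5 → match
6 → no match

1, 2, 3, 4, 5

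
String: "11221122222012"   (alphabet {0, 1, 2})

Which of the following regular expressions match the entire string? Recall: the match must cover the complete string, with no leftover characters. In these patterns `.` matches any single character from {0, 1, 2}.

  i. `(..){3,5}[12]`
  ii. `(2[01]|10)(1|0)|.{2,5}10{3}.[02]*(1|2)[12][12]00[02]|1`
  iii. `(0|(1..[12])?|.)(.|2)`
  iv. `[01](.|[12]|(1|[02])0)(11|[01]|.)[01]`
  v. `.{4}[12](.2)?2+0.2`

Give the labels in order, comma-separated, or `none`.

v

i → no match
ii → no match
iii → no match
iv → no match
v → match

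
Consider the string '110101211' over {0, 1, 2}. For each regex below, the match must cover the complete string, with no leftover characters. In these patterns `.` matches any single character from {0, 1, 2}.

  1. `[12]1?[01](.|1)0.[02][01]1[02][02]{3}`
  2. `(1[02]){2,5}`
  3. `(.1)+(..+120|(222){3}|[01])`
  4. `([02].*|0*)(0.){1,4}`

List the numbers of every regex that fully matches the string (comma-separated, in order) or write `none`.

1 → no match
2 → no match
3 → match
4 → no match

3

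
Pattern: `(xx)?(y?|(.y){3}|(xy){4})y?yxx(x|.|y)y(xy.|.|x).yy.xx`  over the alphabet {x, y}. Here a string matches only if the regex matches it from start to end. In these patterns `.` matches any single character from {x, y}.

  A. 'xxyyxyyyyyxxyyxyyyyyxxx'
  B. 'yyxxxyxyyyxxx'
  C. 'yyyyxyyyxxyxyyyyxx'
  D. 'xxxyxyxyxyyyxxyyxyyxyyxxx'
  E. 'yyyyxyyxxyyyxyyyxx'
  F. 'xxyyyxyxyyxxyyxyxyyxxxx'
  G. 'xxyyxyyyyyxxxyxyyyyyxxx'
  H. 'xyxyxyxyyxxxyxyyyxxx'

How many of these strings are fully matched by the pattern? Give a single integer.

6

A → match
B → match
C → no match
D → match
E → match
F → no match
G → match
H → match
Total matched: 6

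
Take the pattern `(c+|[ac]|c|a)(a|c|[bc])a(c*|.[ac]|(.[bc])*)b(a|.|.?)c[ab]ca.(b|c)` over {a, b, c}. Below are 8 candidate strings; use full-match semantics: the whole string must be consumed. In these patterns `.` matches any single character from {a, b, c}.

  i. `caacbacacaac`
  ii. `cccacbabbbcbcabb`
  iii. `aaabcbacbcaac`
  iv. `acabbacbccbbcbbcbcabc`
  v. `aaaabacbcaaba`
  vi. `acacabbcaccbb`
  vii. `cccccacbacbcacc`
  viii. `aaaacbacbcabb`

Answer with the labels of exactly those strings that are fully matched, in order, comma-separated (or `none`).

i → match
ii → match
iii → match
iv → match
v → no match
vi → no match
vii → match
viii → match

i, ii, iii, iv, vii, viii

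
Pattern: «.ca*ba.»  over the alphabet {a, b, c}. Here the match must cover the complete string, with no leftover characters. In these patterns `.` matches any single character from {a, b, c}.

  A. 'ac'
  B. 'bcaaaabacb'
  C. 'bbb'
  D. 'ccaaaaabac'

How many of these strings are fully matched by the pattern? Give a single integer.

1

A → no match
B → no match
C → no match
D → match
Total matched: 1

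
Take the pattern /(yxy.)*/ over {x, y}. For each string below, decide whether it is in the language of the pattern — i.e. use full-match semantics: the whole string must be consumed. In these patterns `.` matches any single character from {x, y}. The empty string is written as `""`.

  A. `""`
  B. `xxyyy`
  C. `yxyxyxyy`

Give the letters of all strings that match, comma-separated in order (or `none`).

A, C

A → match
B → no match
C → match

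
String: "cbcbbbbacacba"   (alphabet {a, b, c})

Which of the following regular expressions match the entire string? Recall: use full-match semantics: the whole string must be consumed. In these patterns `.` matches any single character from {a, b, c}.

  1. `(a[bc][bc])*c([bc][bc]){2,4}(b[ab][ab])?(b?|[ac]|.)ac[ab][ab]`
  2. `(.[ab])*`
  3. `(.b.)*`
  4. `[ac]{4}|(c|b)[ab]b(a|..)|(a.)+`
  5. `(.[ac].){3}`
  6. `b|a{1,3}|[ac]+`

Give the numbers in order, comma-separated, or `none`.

1 → match
2 → no match
3 → no match
4 → no match
5 → no match
6 → no match

1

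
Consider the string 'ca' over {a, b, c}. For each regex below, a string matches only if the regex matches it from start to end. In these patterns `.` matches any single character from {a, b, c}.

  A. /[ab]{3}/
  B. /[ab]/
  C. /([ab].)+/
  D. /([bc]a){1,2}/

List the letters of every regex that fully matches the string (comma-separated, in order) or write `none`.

D

A → no match
B → no match
C → no match
D → match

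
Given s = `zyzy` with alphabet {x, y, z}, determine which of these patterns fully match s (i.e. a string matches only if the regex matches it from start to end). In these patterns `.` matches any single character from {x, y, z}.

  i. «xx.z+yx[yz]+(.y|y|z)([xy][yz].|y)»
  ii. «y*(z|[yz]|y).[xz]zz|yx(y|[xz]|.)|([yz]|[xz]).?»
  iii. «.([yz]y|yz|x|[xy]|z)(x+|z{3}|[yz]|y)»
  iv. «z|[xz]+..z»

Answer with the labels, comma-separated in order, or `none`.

iii

i → no match — must start with `xx`
ii → no match
iii → match
iv → no match — must end with `z`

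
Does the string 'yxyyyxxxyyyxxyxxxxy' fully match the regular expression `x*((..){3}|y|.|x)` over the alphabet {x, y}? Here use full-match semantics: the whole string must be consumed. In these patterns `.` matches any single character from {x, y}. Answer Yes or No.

No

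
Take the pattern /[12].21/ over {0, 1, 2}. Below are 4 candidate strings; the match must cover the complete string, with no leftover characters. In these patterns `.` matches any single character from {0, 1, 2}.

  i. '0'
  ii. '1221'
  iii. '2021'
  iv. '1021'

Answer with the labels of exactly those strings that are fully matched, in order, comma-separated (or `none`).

ii, iii, iv

i → no match — must end with '21'
ii → match
iii → match
iv → match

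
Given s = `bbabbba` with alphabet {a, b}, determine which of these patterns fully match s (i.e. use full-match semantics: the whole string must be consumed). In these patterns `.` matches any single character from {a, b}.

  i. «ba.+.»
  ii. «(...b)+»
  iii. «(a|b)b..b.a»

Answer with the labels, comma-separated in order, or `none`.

i → no match — must start with `ba`
ii → no match — must end with `b`
iii → match

iii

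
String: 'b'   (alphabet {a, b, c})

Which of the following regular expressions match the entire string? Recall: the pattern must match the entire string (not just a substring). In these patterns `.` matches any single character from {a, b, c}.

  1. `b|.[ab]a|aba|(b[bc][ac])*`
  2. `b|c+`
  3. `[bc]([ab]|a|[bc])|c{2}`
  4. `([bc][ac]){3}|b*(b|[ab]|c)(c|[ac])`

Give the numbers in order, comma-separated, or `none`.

1, 2

1 → match
2 → match
3 → no match
4 → no match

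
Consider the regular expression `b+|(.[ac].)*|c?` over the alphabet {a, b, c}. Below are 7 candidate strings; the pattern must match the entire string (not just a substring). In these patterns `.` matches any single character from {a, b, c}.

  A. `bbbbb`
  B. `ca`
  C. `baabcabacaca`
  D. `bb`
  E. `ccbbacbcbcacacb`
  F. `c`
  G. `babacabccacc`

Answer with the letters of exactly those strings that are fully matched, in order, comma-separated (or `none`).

A → match
B → no match
C → match
D → match
E → match
F → match
G → match

A, C, D, E, F, G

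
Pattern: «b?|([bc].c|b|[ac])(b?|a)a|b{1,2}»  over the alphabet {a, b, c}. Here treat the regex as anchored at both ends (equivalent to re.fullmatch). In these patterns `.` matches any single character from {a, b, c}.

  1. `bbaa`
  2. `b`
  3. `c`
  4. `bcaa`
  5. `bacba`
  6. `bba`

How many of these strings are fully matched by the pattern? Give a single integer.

3

1. `bbaa` → no match
2. `b` → match
3. `c` → no match
4. `bcaa` → no match
5. `bacba` → match
6. `bba` → match
Total matched: 3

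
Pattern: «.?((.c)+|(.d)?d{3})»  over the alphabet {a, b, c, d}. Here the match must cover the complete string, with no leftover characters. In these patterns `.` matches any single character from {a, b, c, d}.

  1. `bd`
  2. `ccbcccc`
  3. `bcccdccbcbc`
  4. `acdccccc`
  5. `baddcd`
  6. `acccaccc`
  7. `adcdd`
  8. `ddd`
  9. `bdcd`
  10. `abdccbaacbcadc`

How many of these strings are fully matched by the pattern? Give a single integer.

3

1. `bd` → no match
2. `ccbcccc` → no match
3. `bcccdccbcbc` → no match
4. `acdccccc` → match
5. `baddcd` → no match
6. `acccaccc` → match
7. `adcdd` → no match
8. `ddd` → match
9. `bdcd` → no match
10 → no match
Total matched: 3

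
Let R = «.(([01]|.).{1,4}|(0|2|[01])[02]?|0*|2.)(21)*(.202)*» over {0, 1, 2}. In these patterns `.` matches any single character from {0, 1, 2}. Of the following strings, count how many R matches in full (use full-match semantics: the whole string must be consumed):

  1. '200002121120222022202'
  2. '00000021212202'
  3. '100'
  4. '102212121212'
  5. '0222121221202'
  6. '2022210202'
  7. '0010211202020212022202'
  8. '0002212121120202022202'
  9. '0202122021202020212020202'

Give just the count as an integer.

7

1 → match
2 → match
3 → match
4 → no match
5 → no match
6 → match
7 → match
8 → match
9 → match
Total matched: 7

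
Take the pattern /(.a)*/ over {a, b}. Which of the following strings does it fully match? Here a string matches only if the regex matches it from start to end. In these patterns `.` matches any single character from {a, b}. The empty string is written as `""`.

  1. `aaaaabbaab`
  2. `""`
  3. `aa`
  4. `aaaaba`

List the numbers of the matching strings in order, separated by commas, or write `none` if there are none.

1 → no match
2 → match
3 → match
4 → match

2, 3, 4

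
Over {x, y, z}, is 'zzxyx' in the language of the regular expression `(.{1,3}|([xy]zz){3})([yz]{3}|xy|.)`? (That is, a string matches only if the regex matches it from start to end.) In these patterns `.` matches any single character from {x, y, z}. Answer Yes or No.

No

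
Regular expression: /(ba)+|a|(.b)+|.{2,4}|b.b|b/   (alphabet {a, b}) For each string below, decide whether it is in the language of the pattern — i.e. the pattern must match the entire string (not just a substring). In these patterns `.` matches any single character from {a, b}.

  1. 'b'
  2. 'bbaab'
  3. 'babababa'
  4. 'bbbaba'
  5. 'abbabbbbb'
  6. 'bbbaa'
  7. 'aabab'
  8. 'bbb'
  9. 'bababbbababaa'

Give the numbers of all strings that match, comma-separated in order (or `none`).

1 → match
2 → no match
3 → match
4 → no match
5 → no match
6 → no match
7 → no match
8 → match
9 → no match

1, 3, 8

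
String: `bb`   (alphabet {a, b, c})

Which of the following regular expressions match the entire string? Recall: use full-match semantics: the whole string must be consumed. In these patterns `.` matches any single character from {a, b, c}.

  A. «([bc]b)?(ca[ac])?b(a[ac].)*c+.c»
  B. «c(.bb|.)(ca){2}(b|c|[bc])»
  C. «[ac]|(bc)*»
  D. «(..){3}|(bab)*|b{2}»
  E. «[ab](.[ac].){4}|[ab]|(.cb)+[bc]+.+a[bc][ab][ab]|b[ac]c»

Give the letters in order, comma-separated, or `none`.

D

A → no match — must end with `c`
B → no match — must start with `c`
C → no match
D → match
E → no match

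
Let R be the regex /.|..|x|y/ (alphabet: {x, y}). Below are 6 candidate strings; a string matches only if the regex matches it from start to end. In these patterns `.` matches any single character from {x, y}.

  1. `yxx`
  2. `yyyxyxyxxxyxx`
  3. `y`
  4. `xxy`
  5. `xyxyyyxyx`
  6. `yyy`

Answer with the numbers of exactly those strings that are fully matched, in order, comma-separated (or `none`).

1 → no match
2 → no match
3 → match
4 → no match
5 → no match
6 → no match

3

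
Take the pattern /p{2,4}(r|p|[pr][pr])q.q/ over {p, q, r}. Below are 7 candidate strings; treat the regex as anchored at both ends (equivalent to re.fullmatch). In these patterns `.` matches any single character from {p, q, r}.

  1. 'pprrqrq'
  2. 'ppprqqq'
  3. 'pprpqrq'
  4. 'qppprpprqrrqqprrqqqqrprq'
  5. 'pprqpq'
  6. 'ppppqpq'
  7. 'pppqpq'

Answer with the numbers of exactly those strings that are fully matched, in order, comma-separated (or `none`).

1, 2, 3, 5, 6, 7

1 → match
2 → match
3 → match
4 → no match — must start with 'p'
5 → match
6 → match
7 → match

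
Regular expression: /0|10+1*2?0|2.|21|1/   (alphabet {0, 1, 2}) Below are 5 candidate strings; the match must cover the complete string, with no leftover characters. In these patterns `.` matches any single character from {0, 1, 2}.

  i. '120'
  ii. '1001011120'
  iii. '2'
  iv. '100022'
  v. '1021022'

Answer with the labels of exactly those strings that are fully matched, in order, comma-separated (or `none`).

none

i. '120' → no match
ii. '1001011120' → no match
iii. '2' → no match
iv. '100022' → no match
v. '1021022' → no match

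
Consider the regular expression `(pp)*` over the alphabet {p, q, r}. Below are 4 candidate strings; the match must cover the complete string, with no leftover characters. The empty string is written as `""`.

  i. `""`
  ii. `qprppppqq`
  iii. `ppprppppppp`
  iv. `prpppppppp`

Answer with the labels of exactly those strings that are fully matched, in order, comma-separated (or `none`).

i → match
ii → no match
iii → no match
iv → no match

i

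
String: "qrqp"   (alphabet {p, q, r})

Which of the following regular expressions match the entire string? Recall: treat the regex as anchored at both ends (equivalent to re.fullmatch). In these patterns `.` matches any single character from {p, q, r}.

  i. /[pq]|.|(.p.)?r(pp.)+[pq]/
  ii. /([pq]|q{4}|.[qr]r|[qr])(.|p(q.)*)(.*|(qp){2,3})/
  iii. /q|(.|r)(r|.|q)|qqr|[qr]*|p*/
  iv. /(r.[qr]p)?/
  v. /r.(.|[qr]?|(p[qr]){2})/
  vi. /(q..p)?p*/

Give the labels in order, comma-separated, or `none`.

i → no match
ii → match
iii → no match
iv → no match
v → no match — must start with "r"
vi → match

ii, vi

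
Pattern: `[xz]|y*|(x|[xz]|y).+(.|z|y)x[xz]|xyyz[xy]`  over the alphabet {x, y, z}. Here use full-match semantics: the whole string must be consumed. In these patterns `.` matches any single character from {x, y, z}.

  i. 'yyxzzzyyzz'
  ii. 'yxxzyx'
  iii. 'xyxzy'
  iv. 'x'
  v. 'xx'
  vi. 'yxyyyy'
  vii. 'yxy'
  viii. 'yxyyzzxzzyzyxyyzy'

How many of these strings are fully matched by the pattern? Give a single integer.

1

i → no match
ii → no match
iii → no match
iv → match
v → no match
vi → no match
vii → no match
viii → no match
Total matched: 1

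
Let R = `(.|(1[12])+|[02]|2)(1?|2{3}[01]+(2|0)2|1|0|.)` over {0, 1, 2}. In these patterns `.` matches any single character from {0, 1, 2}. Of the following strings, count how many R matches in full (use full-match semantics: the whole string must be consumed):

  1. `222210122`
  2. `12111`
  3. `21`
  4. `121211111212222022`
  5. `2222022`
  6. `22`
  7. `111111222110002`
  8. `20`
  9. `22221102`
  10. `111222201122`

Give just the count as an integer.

1 → match
2 → match
3 → match
4 → match
5 → match
6 → match
7 → match
8 → match
9 → match
10 → match
Total matched: 10

10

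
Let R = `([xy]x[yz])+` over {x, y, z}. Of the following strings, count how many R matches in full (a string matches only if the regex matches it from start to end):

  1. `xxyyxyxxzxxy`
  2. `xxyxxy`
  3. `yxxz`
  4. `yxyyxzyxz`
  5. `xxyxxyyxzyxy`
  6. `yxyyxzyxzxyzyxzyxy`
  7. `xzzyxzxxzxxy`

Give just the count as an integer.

1 → match
2 → match
3 → no match
4 → match
5 → match
6 → no match
7 → no match
Total matched: 4

4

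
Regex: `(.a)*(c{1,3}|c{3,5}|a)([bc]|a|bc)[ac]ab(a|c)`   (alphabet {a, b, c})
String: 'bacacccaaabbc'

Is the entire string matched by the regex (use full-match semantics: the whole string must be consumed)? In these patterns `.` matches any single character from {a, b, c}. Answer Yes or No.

No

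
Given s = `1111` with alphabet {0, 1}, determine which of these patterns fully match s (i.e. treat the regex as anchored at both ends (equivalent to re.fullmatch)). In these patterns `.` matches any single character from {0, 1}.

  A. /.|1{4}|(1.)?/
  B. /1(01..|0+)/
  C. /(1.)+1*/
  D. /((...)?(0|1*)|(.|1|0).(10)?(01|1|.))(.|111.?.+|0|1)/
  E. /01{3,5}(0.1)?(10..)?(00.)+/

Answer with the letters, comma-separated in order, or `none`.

A → match
B → no match
C → match
D → match
E → no match — must start with `01`

A, C, D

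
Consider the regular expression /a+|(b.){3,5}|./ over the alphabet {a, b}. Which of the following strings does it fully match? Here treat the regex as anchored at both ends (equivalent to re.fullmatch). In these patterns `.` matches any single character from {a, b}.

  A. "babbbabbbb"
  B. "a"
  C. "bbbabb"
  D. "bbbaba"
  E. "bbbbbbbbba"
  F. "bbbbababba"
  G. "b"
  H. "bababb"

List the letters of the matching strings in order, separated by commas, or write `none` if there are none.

A, B, C, D, E, G, H

A. "babbbabbbb" → match
B. "a" → match
C. "bbbabb" → match
D. "bbbaba" → match
E. "bbbbbbbbba" → match
F. "bbbbababba" → no match
G. "b" → match
H. "bababb" → match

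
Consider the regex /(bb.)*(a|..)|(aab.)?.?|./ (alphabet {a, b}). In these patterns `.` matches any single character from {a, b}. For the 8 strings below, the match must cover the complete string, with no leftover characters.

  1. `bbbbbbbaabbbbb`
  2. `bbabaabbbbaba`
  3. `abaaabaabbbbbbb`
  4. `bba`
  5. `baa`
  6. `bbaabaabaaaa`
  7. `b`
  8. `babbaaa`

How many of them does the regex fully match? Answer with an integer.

1 → no match
2 → no match
3 → no match
4. `bba` → no match
5. `baa` → no match
6. `bbaabaabaaaa` → no match
7. `b` → match
8. `babbaaa` → no match
Total matched: 1

1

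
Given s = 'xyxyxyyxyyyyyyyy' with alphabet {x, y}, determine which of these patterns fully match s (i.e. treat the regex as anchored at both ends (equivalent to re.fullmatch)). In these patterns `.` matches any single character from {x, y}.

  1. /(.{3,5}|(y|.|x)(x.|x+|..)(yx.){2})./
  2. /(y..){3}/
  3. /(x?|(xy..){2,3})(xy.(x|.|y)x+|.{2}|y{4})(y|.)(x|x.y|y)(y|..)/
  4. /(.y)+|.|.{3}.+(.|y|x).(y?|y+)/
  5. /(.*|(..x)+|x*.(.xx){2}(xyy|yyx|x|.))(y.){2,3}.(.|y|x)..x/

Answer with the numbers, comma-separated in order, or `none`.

3, 4

1 → no match
2 → no match — must start with 'y'
3 → match
4 → match
5 → no match — must end with 'x'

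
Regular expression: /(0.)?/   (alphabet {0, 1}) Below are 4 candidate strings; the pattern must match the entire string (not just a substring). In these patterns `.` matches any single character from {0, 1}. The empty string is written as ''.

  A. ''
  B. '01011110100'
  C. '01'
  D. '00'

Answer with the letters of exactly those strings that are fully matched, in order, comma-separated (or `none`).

A. '' → match
B. '01011110100' → no match
C. '01' → match
D. '00' → match

A, C, D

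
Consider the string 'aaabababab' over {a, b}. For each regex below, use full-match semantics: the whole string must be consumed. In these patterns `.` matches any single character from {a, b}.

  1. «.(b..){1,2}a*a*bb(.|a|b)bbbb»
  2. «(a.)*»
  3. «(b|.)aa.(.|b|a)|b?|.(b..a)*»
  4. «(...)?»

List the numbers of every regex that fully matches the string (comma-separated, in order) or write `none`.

2

1 → no match — must end with 'bbbb'
2 → match
3 → no match
4 → no match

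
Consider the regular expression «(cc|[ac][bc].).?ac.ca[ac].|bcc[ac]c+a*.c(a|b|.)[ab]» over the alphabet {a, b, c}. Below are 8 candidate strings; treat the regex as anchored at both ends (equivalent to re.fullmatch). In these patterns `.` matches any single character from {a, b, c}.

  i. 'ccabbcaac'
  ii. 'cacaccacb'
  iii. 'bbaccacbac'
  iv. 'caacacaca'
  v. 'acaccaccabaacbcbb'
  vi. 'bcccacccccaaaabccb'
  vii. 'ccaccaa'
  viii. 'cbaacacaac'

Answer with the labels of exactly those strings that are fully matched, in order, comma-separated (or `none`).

i → no match
ii → no match
iii → no match
iv → no match
v → no match
vi → no match
vii → no match
viii → match

viii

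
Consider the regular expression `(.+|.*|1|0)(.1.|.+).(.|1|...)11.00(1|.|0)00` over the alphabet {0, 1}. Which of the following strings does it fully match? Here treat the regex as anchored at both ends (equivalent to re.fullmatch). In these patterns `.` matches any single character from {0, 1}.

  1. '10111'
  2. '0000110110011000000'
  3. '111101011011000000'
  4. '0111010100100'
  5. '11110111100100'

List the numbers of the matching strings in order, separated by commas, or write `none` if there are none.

2, 3, 5

1 → no match — must end with '00'
2 → match
3 → match
4 → no match
5 → match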